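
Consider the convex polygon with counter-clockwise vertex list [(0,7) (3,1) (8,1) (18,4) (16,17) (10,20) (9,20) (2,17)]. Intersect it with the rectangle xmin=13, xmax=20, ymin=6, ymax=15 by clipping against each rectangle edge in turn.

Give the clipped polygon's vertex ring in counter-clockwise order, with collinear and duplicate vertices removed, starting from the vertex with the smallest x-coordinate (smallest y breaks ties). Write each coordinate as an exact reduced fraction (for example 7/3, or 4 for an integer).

Clipped polygon: [(13,6) (230/13,6) (212/13,15) (13,15)]

1. After x ≥ 13: [(13,5/2) (18,4) (16,17) (13,37/2)]
2. After x ≤ 20: [(13,5/2) (18,4) (16,17) (13,37/2)]
3. After y ≥ 6: [(13,6) (230/13,6) (16,17) (13,37/2)]
4. After y ≤ 15: [(13,15) (13,6) (230/13,6) (212/13,15)]
5. Canonical ring: [(13,6) (230/13,6) (212/13,15) (13,15)]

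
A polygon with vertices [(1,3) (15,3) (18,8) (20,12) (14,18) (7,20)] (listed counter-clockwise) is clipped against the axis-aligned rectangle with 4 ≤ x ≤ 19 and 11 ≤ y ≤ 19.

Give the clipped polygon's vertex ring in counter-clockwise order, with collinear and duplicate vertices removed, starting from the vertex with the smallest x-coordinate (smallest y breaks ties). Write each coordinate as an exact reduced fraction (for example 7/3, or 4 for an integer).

1. After x ≥ 4: [(4,23/2) (4,3) (15,3) (18,8) (20,12) (14,18) (7,20)]
2. After x ≤ 19: [(4,23/2) (4,3) (15,3) (18,8) (19,10) (19,13) (14,18) (7,20)]
3. After y ≥ 11: [(4,23/2) (4,11) (19,11) (19,13) (14,18) (7,20)]
4. After y ≤ 19: [(113/17,19) (4,23/2) (4,11) (19,11) (19,13) (14,18) (21/2,19)]
5. Canonical ring: [(4,11) (19,11) (19,13) (14,18) (21/2,19) (113/17,19) (4,23/2)]

Clipped polygon: [(4,11) (19,11) (19,13) (14,18) (21/2,19) (113/17,19) (4,23/2)]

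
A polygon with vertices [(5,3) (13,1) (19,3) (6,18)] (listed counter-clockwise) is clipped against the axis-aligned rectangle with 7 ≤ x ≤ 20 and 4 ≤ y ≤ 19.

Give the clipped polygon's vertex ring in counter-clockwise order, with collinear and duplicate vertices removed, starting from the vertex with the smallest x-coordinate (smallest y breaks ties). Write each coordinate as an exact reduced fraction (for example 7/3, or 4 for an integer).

1. After x ≥ 7: [(7,5/2) (13,1) (19,3) (7,219/13)]
2. After x ≤ 20: [(7,5/2) (13,1) (19,3) (7,219/13)]
3. After y ≥ 4: [(7,4) (272/15,4) (7,219/13)]
4. After y ≤ 19: [(7,4) (272/15,4) (7,219/13)]
5. Canonical ring: [(7,4) (272/15,4) (7,219/13)]

Clipped polygon: [(7,4) (272/15,4) (7,219/13)]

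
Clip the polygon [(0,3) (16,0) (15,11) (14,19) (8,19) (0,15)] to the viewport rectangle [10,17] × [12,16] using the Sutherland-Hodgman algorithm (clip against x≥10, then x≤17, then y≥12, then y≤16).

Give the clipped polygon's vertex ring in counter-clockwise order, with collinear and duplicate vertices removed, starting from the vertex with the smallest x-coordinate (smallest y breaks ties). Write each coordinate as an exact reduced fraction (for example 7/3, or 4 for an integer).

Clipped polygon: [(10,12) (119/8,12) (115/8,16) (10,16)]

1. After x ≥ 10: [(10,9/8) (16,0) (15,11) (14,19) (10,19)]
2. After x ≤ 17: [(10,9/8) (16,0) (15,11) (14,19) (10,19)]
3. After y ≥ 12: [(10,12) (119/8,12) (14,19) (10,19)]
4. After y ≤ 16: [(10,16) (10,12) (119/8,12) (115/8,16)]
5. Canonical ring: [(10,12) (119/8,12) (115/8,16) (10,16)]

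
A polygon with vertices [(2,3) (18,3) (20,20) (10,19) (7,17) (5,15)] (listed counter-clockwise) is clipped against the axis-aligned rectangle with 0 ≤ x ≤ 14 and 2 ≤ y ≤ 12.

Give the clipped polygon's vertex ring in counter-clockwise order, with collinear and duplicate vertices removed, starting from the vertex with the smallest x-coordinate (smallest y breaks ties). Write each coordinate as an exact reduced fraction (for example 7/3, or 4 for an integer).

Clipped polygon: [(2,3) (14,3) (14,12) (17/4,12)]

1. After x ≥ 0: [(2,3) (18,3) (20,20) (10,19) (7,17) (5,15)]
2. After x ≤ 14: [(2,3) (14,3) (14,97/5) (10,19) (7,17) (5,15)]
3. After y ≥ 2: [(2,3) (14,3) (14,97/5) (10,19) (7,17) (5,15)]
4. After y ≤ 12: [(17/4,12) (2,3) (14,3) (14,12)]
5. Canonical ring: [(2,3) (14,3) (14,12) (17/4,12)]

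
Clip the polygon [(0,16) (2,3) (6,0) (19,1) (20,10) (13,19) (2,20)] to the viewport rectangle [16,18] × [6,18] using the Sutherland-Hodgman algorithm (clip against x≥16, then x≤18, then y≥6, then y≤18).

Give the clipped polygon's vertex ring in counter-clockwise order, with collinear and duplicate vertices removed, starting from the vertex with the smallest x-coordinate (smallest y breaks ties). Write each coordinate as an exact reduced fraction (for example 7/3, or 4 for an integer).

Clipped polygon: [(16,6) (18,6) (18,88/7) (16,106/7)]

1. After x ≥ 16: [(16,10/13) (19,1) (20,10) (16,106/7)]
2. After x ≤ 18: [(16,10/13) (18,12/13) (18,88/7) (16,106/7)]
3. After y ≥ 6: [(16,6) (18,6) (18,88/7) (16,106/7)]
4. After y ≤ 18: [(16,6) (18,6) (18,88/7) (16,106/7)]
5. Canonical ring: [(16,6) (18,6) (18,88/7) (16,106/7)]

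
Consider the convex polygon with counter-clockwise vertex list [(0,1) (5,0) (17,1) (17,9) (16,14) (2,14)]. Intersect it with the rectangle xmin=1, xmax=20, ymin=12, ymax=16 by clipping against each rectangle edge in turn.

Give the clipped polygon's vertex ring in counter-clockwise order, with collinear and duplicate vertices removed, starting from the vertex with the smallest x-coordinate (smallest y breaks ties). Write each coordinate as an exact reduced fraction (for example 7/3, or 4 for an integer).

Clipped polygon: [(22/13,12) (82/5,12) (16,14) (2,14)]

1. After x ≥ 1: [(1,15/2) (1,4/5) (5,0) (17,1) (17,9) (16,14) (2,14)]
2. After x ≤ 20: [(1,15/2) (1,4/5) (5,0) (17,1) (17,9) (16,14) (2,14)]
3. After y ≥ 12: [(22/13,12) (82/5,12) (16,14) (2,14)]
4. After y ≤ 16: [(22/13,12) (82/5,12) (16,14) (2,14)]
5. Canonical ring: [(22/13,12) (82/5,12) (16,14) (2,14)]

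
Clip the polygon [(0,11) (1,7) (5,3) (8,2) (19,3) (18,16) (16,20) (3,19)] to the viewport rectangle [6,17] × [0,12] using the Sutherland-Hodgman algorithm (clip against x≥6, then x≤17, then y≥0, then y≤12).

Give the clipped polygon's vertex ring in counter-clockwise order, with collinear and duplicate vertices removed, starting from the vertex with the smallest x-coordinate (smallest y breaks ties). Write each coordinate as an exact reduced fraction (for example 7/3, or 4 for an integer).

Clipped polygon: [(6,8/3) (8,2) (17,31/11) (17,12) (6,12)]

1. After x ≥ 6: [(6,8/3) (8,2) (19,3) (18,16) (16,20) (6,250/13)]
2. After x ≤ 17: [(6,8/3) (8,2) (17,31/11) (17,18) (16,20) (6,250/13)]
3. After y ≥ 0: [(6,8/3) (8,2) (17,31/11) (17,18) (16,20) (6,250/13)]
4. After y ≤ 12: [(6,12) (6,8/3) (8,2) (17,31/11) (17,12)]
5. Canonical ring: [(6,8/3) (8,2) (17,31/11) (17,12) (6,12)]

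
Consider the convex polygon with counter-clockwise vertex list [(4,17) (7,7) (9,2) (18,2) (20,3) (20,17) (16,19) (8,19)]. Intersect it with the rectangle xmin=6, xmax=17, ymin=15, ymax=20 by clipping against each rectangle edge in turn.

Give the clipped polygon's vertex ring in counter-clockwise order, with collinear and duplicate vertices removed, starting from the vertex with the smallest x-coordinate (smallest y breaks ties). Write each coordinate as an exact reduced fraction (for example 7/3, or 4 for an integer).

1. After x ≥ 6: [(6,18) (6,31/3) (7,7) (9,2) (18,2) (20,3) (20,17) (16,19) (8,19)]
2. After x ≤ 17: [(6,18) (6,31/3) (7,7) (9,2) (17,2) (17,37/2) (16,19) (8,19)]
3. After y ≥ 15: [(6,18) (6,15) (17,15) (17,37/2) (16,19) (8,19)]
4. After y ≤ 20: [(6,18) (6,15) (17,15) (17,37/2) (16,19) (8,19)]
5. Canonical ring: [(6,15) (17,15) (17,37/2) (16,19) (8,19) (6,18)]

Clipped polygon: [(6,15) (17,15) (17,37/2) (16,19) (8,19) (6,18)]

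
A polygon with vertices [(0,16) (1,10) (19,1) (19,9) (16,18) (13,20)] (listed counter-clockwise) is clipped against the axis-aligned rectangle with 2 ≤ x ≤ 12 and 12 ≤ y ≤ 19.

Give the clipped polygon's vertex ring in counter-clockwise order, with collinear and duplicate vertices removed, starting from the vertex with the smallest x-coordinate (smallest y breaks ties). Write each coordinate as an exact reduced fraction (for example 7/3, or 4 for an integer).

1. After x ≥ 2: [(2,216/13) (2,19/2) (19,1) (19,9) (16,18) (13,20)]
2. After x ≤ 12: [(12,256/13) (2,216/13) (2,19/2) (12,9/2)]
3. After y ≥ 12: [(12,12) (12,256/13) (2,216/13) (2,12)]
4. After y ≤ 19: [(12,12) (12,19) (39/4,19) (2,216/13) (2,12)]
5. Canonical ring: [(2,12) (12,12) (12,19) (39/4,19) (2,216/13)]

Clipped polygon: [(2,12) (12,12) (12,19) (39/4,19) (2,216/13)]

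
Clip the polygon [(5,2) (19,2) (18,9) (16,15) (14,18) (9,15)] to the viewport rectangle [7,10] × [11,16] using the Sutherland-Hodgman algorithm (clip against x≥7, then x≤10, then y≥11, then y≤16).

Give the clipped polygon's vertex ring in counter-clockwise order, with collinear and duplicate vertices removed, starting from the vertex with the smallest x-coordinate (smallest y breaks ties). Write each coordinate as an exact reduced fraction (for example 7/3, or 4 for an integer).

1. After x ≥ 7: [(7,17/2) (7,2) (19,2) (18,9) (16,15) (14,18) (9,15)]
2. After x ≤ 10: [(7,17/2) (7,2) (10,2) (10,78/5) (9,15)]
3. After y ≥ 11: [(101/13,11) (10,11) (10,78/5) (9,15)]
4. After y ≤ 16: [(101/13,11) (10,11) (10,78/5) (9,15)]
5. Canonical ring: [(101/13,11) (10,11) (10,78/5) (9,15)]

Clipped polygon: [(101/13,11) (10,11) (10,78/5) (9,15)]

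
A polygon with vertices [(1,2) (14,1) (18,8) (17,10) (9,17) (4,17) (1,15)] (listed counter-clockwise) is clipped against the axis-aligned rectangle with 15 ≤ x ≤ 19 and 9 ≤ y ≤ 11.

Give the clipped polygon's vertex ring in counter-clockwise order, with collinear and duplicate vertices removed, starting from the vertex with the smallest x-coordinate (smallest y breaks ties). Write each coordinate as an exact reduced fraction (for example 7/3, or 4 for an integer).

1. After x ≥ 15: [(15,11/4) (18,8) (17,10) (15,47/4)]
2. After x ≤ 19: [(15,11/4) (18,8) (17,10) (15,47/4)]
3. After y ≥ 9: [(15,9) (35/2,9) (17,10) (15,47/4)]
4. After y ≤ 11: [(15,11) (15,9) (35/2,9) (17,10) (111/7,11)]
5. Canonical ring: [(15,9) (35/2,9) (17,10) (111/7,11) (15,11)]

Clipped polygon: [(15,9) (35/2,9) (17,10) (111/7,11) (15,11)]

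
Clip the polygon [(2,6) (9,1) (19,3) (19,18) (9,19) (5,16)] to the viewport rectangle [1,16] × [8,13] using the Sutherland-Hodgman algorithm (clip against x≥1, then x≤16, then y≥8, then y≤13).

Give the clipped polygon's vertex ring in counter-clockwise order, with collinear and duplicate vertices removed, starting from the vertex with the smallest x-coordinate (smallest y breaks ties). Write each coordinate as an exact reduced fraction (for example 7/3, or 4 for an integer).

Clipped polygon: [(13/5,8) (16,8) (16,13) (41/10,13)]

1. After x ≥ 1: [(2,6) (9,1) (19,3) (19,18) (9,19) (5,16)]
2. After x ≤ 16: [(2,6) (9,1) (16,12/5) (16,183/10) (9,19) (5,16)]
3. After y ≥ 8: [(13/5,8) (16,8) (16,183/10) (9,19) (5,16)]
4. After y ≤ 13: [(41/10,13) (13/5,8) (16,8) (16,13)]
5. Canonical ring: [(13/5,8) (16,8) (16,13) (41/10,13)]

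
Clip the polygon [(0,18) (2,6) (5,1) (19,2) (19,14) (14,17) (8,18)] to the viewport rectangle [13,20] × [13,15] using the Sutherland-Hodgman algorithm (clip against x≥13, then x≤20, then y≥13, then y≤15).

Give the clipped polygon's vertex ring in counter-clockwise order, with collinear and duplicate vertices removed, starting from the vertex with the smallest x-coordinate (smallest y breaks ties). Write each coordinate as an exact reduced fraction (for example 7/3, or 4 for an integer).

Clipped polygon: [(13,13) (19,13) (19,14) (52/3,15) (13,15)]

1. After x ≥ 13: [(13,11/7) (19,2) (19,14) (14,17) (13,103/6)]
2. After x ≤ 20: [(13,11/7) (19,2) (19,14) (14,17) (13,103/6)]
3. After y ≥ 13: [(13,13) (19,13) (19,14) (14,17) (13,103/6)]
4. After y ≤ 15: [(13,15) (13,13) (19,13) (19,14) (52/3,15)]
5. Canonical ring: [(13,13) (19,13) (19,14) (52/3,15) (13,15)]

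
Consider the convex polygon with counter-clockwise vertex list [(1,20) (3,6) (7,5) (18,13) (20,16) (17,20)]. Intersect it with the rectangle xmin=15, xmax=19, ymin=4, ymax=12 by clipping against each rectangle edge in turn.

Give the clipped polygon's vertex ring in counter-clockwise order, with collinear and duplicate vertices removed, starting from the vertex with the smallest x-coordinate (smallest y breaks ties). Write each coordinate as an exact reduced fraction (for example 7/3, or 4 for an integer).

Clipped polygon: [(15,119/11) (133/8,12) (15,12)]

1. After x ≥ 15: [(15,20) (15,119/11) (18,13) (20,16) (17,20)]
2. After x ≤ 19: [(15,20) (15,119/11) (18,13) (19,29/2) (19,52/3) (17,20)]
3. After y ≥ 4: [(15,20) (15,119/11) (18,13) (19,29/2) (19,52/3) (17,20)]
4. After y ≤ 12: [(15,12) (15,119/11) (133/8,12)]
5. Canonical ring: [(15,119/11) (133/8,12) (15,12)]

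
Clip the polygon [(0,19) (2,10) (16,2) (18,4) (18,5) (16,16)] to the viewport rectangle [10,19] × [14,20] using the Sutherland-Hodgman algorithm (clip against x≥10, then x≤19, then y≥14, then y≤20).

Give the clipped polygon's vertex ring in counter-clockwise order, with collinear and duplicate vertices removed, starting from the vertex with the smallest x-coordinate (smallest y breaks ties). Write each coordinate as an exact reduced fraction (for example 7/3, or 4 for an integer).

Clipped polygon: [(10,14) (180/11,14) (16,16) (10,137/8)]

1. After x ≥ 10: [(10,137/8) (10,38/7) (16,2) (18,4) (18,5) (16,16)]
2. After x ≤ 19: [(10,137/8) (10,38/7) (16,2) (18,4) (18,5) (16,16)]
3. After y ≥ 14: [(10,137/8) (10,14) (180/11,14) (16,16)]
4. After y ≤ 20: [(10,137/8) (10,14) (180/11,14) (16,16)]
5. Canonical ring: [(10,14) (180/11,14) (16,16) (10,137/8)]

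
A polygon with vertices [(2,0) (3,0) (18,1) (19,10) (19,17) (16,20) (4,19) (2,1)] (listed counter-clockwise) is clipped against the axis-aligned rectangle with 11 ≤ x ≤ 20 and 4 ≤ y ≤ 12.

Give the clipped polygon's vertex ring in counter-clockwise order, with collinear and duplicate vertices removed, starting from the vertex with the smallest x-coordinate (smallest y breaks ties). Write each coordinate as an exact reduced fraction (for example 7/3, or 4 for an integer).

Clipped polygon: [(11,4) (55/3,4) (19,10) (19,12) (11,12)]

1. After x ≥ 11: [(11,8/15) (18,1) (19,10) (19,17) (16,20) (11,235/12)]
2. After x ≤ 20: [(11,8/15) (18,1) (19,10) (19,17) (16,20) (11,235/12)]
3. After y ≥ 4: [(11,4) (55/3,4) (19,10) (19,17) (16,20) (11,235/12)]
4. After y ≤ 12: [(11,12) (11,4) (55/3,4) (19,10) (19,12)]
5. Canonical ring: [(11,4) (55/3,4) (19,10) (19,12) (11,12)]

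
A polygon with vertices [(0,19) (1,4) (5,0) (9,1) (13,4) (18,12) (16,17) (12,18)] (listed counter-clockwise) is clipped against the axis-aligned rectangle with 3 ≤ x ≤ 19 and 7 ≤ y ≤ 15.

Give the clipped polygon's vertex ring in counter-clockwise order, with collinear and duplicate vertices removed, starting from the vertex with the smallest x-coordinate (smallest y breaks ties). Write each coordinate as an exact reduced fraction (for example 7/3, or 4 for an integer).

Clipped polygon: [(3,7) (119/8,7) (18,12) (84/5,15) (3,15)]

1. After x ≥ 3: [(3,75/4) (3,2) (5,0) (9,1) (13,4) (18,12) (16,17) (12,18)]
2. After x ≤ 19: [(3,75/4) (3,2) (5,0) (9,1) (13,4) (18,12) (16,17) (12,18)]
3. After y ≥ 7: [(3,75/4) (3,7) (119/8,7) (18,12) (16,17) (12,18)]
4. After y ≤ 15: [(3,15) (3,7) (119/8,7) (18,12) (84/5,15)]
5. Canonical ring: [(3,7) (119/8,7) (18,12) (84/5,15) (3,15)]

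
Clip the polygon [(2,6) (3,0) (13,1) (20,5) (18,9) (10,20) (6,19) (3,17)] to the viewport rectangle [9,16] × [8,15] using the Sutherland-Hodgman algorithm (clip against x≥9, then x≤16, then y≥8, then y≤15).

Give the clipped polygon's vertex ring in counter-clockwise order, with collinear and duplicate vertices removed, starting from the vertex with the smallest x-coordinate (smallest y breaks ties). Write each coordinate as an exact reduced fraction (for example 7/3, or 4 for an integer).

1. After x ≥ 9: [(9,3/5) (13,1) (20,5) (18,9) (10,20) (9,79/4)]
2. After x ≤ 16: [(9,3/5) (13,1) (16,19/7) (16,47/4) (10,20) (9,79/4)]
3. After y ≥ 8: [(9,8) (16,8) (16,47/4) (10,20) (9,79/4)]
4. After y ≤ 15: [(9,15) (9,8) (16,8) (16,47/4) (150/11,15)]
5. Canonical ring: [(9,8) (16,8) (16,47/4) (150/11,15) (9,15)]

Clipped polygon: [(9,8) (16,8) (16,47/4) (150/11,15) (9,15)]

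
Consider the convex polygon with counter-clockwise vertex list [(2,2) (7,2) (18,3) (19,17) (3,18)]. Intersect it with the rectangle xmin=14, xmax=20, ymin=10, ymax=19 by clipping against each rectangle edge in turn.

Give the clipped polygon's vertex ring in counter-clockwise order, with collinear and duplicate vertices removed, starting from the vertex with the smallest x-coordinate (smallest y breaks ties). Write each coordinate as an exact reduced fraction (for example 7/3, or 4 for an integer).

1. After x ≥ 14: [(14,29/11) (18,3) (19,17) (14,277/16)]
2. After x ≤ 20: [(14,29/11) (18,3) (19,17) (14,277/16)]
3. After y ≥ 10: [(14,10) (37/2,10) (19,17) (14,277/16)]
4. After y ≤ 19: [(14,10) (37/2,10) (19,17) (14,277/16)]
5. Canonical ring: [(14,10) (37/2,10) (19,17) (14,277/16)]

Clipped polygon: [(14,10) (37/2,10) (19,17) (14,277/16)]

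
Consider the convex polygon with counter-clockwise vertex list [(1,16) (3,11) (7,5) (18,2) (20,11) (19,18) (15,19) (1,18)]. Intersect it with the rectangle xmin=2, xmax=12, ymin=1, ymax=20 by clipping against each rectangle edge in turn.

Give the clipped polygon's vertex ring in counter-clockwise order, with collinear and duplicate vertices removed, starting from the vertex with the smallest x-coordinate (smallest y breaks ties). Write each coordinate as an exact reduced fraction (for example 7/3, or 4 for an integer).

Clipped polygon: [(2,27/2) (3,11) (7,5) (12,40/11) (12,263/14) (2,253/14)]

1. After x ≥ 2: [(2,27/2) (3,11) (7,5) (18,2) (20,11) (19,18) (15,19) (2,253/14)]
2. After x ≤ 12: [(2,27/2) (3,11) (7,5) (12,40/11) (12,263/14) (2,253/14)]
3. After y ≥ 1: [(2,27/2) (3,11) (7,5) (12,40/11) (12,263/14) (2,253/14)]
4. After y ≤ 20: [(2,27/2) (3,11) (7,5) (12,40/11) (12,263/14) (2,253/14)]
5. Canonical ring: [(2,27/2) (3,11) (7,5) (12,40/11) (12,263/14) (2,253/14)]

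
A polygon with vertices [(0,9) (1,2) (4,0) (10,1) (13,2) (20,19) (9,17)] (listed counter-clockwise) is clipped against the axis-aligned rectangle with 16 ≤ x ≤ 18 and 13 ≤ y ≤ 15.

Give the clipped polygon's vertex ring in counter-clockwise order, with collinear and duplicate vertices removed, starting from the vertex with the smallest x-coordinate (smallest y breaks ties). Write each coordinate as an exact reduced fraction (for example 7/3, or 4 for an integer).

Clipped polygon: [(16,13) (298/17,13) (18,99/7) (18,15) (16,15)]

1. After x ≥ 16: [(16,65/7) (20,19) (16,201/11)]
2. After x ≤ 18: [(16,65/7) (18,99/7) (18,205/11) (16,201/11)]
3. After y ≥ 13: [(16,13) (298/17,13) (18,99/7) (18,205/11) (16,201/11)]
4. After y ≤ 15: [(16,15) (16,13) (298/17,13) (18,99/7) (18,15)]
5. Canonical ring: [(16,13) (298/17,13) (18,99/7) (18,15) (16,15)]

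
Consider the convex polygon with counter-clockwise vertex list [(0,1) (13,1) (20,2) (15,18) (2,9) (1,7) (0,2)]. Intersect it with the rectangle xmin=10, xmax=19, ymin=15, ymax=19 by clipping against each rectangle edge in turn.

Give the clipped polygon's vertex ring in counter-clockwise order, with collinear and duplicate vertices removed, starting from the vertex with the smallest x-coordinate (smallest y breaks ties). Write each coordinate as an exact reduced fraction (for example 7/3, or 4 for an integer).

Clipped polygon: [(32/3,15) (255/16,15) (15,18)]

1. After x ≥ 10: [(10,1) (13,1) (20,2) (15,18) (10,189/13)]
2. After x ≤ 19: [(10,1) (13,1) (19,13/7) (19,26/5) (15,18) (10,189/13)]
3. After y ≥ 15: [(255/16,15) (15,18) (32/3,15)]
4. After y ≤ 19: [(255/16,15) (15,18) (32/3,15)]
5. Canonical ring: [(32/3,15) (255/16,15) (15,18)]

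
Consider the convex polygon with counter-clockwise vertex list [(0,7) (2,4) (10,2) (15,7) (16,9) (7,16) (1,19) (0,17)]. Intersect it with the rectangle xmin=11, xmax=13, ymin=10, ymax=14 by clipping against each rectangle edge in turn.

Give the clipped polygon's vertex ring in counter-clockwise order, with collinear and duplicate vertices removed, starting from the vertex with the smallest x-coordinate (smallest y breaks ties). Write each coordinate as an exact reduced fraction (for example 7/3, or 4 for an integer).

1. After x ≥ 11: [(11,3) (15,7) (16,9) (11,116/9)]
2. After x ≤ 13: [(11,3) (13,5) (13,34/3) (11,116/9)]
3. After y ≥ 10: [(11,10) (13,10) (13,34/3) (11,116/9)]
4. After y ≤ 14: [(11,10) (13,10) (13,34/3) (11,116/9)]
5. Canonical ring: [(11,10) (13,10) (13,34/3) (11,116/9)]

Clipped polygon: [(11,10) (13,10) (13,34/3) (11,116/9)]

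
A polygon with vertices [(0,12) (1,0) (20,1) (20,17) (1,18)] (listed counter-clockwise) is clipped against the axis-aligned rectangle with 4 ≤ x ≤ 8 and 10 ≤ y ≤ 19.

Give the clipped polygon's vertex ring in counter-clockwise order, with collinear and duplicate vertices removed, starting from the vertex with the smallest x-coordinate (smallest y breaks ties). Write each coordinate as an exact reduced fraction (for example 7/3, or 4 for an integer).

Clipped polygon: [(4,10) (8,10) (8,335/19) (4,339/19)]

1. After x ≥ 4: [(4,3/19) (20,1) (20,17) (4,339/19)]
2. After x ≤ 8: [(4,3/19) (8,7/19) (8,335/19) (4,339/19)]
3. After y ≥ 10: [(4,10) (8,10) (8,335/19) (4,339/19)]
4. After y ≤ 19: [(4,10) (8,10) (8,335/19) (4,339/19)]
5. Canonical ring: [(4,10) (8,10) (8,335/19) (4,339/19)]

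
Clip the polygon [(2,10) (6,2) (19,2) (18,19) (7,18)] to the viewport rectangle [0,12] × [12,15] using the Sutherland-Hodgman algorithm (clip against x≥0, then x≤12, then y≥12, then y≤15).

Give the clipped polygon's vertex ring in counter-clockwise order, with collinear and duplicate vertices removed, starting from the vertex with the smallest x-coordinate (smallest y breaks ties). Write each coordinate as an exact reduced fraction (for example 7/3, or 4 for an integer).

1. After x ≥ 0: [(2,10) (6,2) (19,2) (18,19) (7,18)]
2. After x ≤ 12: [(2,10) (6,2) (12,2) (12,203/11) (7,18)]
3. After y ≥ 12: [(13/4,12) (12,12) (12,203/11) (7,18)]
4. After y ≤ 15: [(41/8,15) (13/4,12) (12,12) (12,15)]
5. Canonical ring: [(13/4,12) (12,12) (12,15) (41/8,15)]

Clipped polygon: [(13/4,12) (12,12) (12,15) (41/8,15)]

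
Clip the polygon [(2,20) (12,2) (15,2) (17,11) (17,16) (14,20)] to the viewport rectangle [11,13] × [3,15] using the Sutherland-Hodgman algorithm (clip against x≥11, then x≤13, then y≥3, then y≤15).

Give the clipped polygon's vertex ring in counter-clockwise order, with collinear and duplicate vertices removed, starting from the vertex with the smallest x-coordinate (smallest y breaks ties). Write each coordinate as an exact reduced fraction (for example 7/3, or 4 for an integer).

1. After x ≥ 11: [(11,20) (11,19/5) (12,2) (15,2) (17,11) (17,16) (14,20)]
2. After x ≤ 13: [(13,20) (11,20) (11,19/5) (12,2) (13,2)]
3. After y ≥ 3: [(13,3) (13,20) (11,20) (11,19/5) (103/9,3)]
4. After y ≤ 15: [(13,3) (13,15) (11,15) (11,19/5) (103/9,3)]
5. Canonical ring: [(11,19/5) (103/9,3) (13,3) (13,15) (11,15)]

Clipped polygon: [(11,19/5) (103/9,3) (13,3) (13,15) (11,15)]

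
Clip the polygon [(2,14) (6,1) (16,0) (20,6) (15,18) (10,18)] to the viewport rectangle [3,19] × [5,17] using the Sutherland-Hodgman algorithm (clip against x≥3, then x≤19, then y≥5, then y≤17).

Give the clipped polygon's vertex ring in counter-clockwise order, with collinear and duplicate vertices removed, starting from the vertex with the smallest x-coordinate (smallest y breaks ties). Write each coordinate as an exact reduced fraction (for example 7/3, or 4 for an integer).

Clipped polygon: [(3,43/4) (62/13,5) (19,5) (19,42/5) (185/12,17) (8,17) (3,29/2)]

1. After x ≥ 3: [(3,29/2) (3,43/4) (6,1) (16,0) (20,6) (15,18) (10,18)]
2. After x ≤ 19: [(3,29/2) (3,43/4) (6,1) (16,0) (19,9/2) (19,42/5) (15,18) (10,18)]
3. After y ≥ 5: [(3,29/2) (3,43/4) (62/13,5) (19,5) (19,42/5) (15,18) (10,18)]
4. After y ≤ 17: [(8,17) (3,29/2) (3,43/4) (62/13,5) (19,5) (19,42/5) (185/12,17)]
5. Canonical ring: [(3,43/4) (62/13,5) (19,5) (19,42/5) (185/12,17) (8,17) (3,29/2)]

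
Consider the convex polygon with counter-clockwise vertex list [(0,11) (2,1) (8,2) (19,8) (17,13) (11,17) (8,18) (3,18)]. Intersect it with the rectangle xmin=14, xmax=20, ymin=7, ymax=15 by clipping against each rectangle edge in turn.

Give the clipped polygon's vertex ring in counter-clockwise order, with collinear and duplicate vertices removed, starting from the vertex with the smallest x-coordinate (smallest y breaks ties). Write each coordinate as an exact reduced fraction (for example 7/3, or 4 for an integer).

Clipped polygon: [(14,7) (103/6,7) (19,8) (17,13) (14,15)]

1. After x ≥ 14: [(14,58/11) (19,8) (17,13) (14,15)]
2. After x ≤ 20: [(14,58/11) (19,8) (17,13) (14,15)]
3. After y ≥ 7: [(14,7) (103/6,7) (19,8) (17,13) (14,15)]
4. After y ≤ 15: [(14,7) (103/6,7) (19,8) (17,13) (14,15)]
5. Canonical ring: [(14,7) (103/6,7) (19,8) (17,13) (14,15)]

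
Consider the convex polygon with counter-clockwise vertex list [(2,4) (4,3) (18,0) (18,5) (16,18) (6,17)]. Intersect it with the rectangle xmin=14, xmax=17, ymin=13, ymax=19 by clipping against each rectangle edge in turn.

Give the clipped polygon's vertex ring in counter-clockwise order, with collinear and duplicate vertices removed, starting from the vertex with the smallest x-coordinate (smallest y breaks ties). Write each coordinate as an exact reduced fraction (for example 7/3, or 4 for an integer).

1. After x ≥ 14: [(14,6/7) (18,0) (18,5) (16,18) (14,89/5)]
2. After x ≤ 17: [(14,6/7) (17,3/14) (17,23/2) (16,18) (14,89/5)]
3. After y ≥ 13: [(14,13) (218/13,13) (16,18) (14,89/5)]
4. After y ≤ 19: [(14,13) (218/13,13) (16,18) (14,89/5)]
5. Canonical ring: [(14,13) (218/13,13) (16,18) (14,89/5)]

Clipped polygon: [(14,13) (218/13,13) (16,18) (14,89/5)]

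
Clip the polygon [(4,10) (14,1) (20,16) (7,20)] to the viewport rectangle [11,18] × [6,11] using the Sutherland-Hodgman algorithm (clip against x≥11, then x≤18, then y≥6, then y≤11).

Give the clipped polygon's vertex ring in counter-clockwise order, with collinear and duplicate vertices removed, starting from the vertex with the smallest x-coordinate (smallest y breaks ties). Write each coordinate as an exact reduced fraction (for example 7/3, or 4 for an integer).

Clipped polygon: [(11,6) (16,6) (18,11) (11,11)]

1. After x ≥ 11: [(11,37/10) (14,1) (20,16) (11,244/13)]
2. After x ≤ 18: [(11,37/10) (14,1) (18,11) (18,216/13) (11,244/13)]
3. After y ≥ 6: [(11,6) (16,6) (18,11) (18,216/13) (11,244/13)]
4. After y ≤ 11: [(11,11) (11,6) (16,6) (18,11) (18,11)]
5. Canonical ring: [(11,6) (16,6) (18,11) (11,11)]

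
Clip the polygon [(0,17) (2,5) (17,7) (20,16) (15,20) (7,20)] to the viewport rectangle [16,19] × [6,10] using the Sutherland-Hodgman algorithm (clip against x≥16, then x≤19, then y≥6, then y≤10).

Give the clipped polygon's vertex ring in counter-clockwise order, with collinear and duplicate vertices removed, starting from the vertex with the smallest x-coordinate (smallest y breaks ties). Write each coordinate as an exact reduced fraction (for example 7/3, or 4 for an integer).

Clipped polygon: [(16,103/15) (17,7) (18,10) (16,10)]

1. After x ≥ 16: [(16,103/15) (17,7) (20,16) (16,96/5)]
2. After x ≤ 19: [(16,103/15) (17,7) (19,13) (19,84/5) (16,96/5)]
3. After y ≥ 6: [(16,103/15) (17,7) (19,13) (19,84/5) (16,96/5)]
4. After y ≤ 10: [(16,10) (16,103/15) (17,7) (18,10)]
5. Canonical ring: [(16,103/15) (17,7) (18,10) (16,10)]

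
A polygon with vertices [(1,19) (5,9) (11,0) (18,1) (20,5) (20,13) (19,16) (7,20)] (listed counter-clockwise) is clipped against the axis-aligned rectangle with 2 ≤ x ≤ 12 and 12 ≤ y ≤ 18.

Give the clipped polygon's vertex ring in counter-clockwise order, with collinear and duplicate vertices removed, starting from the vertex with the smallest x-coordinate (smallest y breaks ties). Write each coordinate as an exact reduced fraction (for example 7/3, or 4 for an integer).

1. After x ≥ 2: [(2,115/6) (2,33/2) (5,9) (11,0) (18,1) (20,5) (20,13) (19,16) (7,20)]
2. After x ≤ 12: [(2,115/6) (2,33/2) (5,9) (11,0) (12,1/7) (12,55/3) (7,20)]
3. After y ≥ 12: [(2,115/6) (2,33/2) (19/5,12) (12,12) (12,55/3) (7,20)]
4. After y ≤ 18: [(2,18) (2,33/2) (19/5,12) (12,12) (12,18)]
5. Canonical ring: [(2,33/2) (19/5,12) (12,12) (12,18) (2,18)]

Clipped polygon: [(2,33/2) (19/5,12) (12,12) (12,18) (2,18)]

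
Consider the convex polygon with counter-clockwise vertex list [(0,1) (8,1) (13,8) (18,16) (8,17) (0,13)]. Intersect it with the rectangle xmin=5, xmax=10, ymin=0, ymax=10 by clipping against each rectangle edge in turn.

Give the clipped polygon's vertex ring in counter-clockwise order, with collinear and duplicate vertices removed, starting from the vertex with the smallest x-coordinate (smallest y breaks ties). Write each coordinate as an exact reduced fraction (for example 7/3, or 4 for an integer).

1. After x ≥ 5: [(5,1) (8,1) (13,8) (18,16) (8,17) (5,31/2)]
2. After x ≤ 10: [(5,1) (8,1) (10,19/5) (10,84/5) (8,17) (5,31/2)]
3. After y ≥ 0: [(5,1) (8,1) (10,19/5) (10,84/5) (8,17) (5,31/2)]
4. After y ≤ 10: [(5,10) (5,1) (8,1) (10,19/5) (10,10)]
5. Canonical ring: [(5,1) (8,1) (10,19/5) (10,10) (5,10)]

Clipped polygon: [(5,1) (8,1) (10,19/5) (10,10) (5,10)]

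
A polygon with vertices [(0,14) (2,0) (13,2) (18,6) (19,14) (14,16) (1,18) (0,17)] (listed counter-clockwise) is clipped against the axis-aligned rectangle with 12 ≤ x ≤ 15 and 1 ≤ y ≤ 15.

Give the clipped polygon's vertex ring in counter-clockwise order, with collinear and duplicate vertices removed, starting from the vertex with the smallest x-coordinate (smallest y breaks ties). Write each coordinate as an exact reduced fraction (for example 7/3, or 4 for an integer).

Clipped polygon: [(12,20/11) (13,2) (15,18/5) (15,15) (12,15)]

1. After x ≥ 12: [(12,20/11) (13,2) (18,6) (19,14) (14,16) (12,212/13)]
2. After x ≤ 15: [(12,20/11) (13,2) (15,18/5) (15,78/5) (14,16) (12,212/13)]
3. After y ≥ 1: [(12,20/11) (13,2) (15,18/5) (15,78/5) (14,16) (12,212/13)]
4. After y ≤ 15: [(12,15) (12,20/11) (13,2) (15,18/5) (15,15)]
5. Canonical ring: [(12,20/11) (13,2) (15,18/5) (15,15) (12,15)]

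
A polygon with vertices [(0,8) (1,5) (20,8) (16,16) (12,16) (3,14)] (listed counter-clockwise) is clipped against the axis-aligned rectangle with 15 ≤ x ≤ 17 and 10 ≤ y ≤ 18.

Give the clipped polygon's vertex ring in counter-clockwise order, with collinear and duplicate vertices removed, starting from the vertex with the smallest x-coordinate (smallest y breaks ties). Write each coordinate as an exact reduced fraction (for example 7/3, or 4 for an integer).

1. After x ≥ 15: [(15,137/19) (20,8) (16,16) (15,16)]
2. After x ≤ 17: [(15,137/19) (17,143/19) (17,14) (16,16) (15,16)]
3. After y ≥ 10: [(15,10) (17,10) (17,14) (16,16) (15,16)]
4. After y ≤ 18: [(15,10) (17,10) (17,14) (16,16) (15,16)]
5. Canonical ring: [(15,10) (17,10) (17,14) (16,16) (15,16)]

Clipped polygon: [(15,10) (17,10) (17,14) (16,16) (15,16)]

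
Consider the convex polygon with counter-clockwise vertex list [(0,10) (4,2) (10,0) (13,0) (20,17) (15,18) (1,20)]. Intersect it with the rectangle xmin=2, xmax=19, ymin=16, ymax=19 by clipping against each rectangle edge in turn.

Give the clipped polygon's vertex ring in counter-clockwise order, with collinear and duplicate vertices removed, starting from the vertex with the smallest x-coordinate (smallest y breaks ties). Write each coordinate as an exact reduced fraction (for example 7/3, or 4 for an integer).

1. After x ≥ 2: [(2,6) (4,2) (10,0) (13,0) (20,17) (15,18) (2,139/7)]
2. After x ≤ 19: [(2,6) (4,2) (10,0) (13,0) (19,102/7) (19,86/5) (15,18) (2,139/7)]
3. After y ≥ 16: [(2,16) (19,16) (19,86/5) (15,18) (2,139/7)]
4. After y ≤ 19: [(2,19) (2,16) (19,16) (19,86/5) (15,18) (8,19)]
5. Canonical ring: [(2,16) (19,16) (19,86/5) (15,18) (8,19) (2,19)]

Clipped polygon: [(2,16) (19,16) (19,86/5) (15,18) (8,19) (2,19)]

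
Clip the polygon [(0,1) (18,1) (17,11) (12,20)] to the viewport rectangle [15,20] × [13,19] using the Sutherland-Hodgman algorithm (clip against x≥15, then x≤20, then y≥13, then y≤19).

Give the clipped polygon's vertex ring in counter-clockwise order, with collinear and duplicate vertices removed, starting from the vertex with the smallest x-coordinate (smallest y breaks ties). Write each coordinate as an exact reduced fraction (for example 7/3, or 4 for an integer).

1. After x ≥ 15: [(15,1) (18,1) (17,11) (15,73/5)]
2. After x ≤ 20: [(15,1) (18,1) (17,11) (15,73/5)]
3. After y ≥ 13: [(15,13) (143/9,13) (15,73/5)]
4. After y ≤ 19: [(15,13) (143/9,13) (15,73/5)]
5. Canonical ring: [(15,13) (143/9,13) (15,73/5)]

Clipped polygon: [(15,13) (143/9,13) (15,73/5)]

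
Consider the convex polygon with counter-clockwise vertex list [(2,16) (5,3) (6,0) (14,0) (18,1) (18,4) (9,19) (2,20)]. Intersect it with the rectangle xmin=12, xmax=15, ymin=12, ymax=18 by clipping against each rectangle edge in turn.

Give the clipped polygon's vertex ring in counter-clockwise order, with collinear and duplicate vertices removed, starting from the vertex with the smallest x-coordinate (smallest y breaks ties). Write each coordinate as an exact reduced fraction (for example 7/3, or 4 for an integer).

1. After x ≥ 12: [(12,0) (14,0) (18,1) (18,4) (12,14)]
2. After x ≤ 15: [(12,0) (14,0) (15,1/4) (15,9) (12,14)]
3. After y ≥ 12: [(12,12) (66/5,12) (12,14)]
4. After y ≤ 18: [(12,12) (66/5,12) (12,14)]
5. Canonical ring: [(12,12) (66/5,12) (12,14)]

Clipped polygon: [(12,12) (66/5,12) (12,14)]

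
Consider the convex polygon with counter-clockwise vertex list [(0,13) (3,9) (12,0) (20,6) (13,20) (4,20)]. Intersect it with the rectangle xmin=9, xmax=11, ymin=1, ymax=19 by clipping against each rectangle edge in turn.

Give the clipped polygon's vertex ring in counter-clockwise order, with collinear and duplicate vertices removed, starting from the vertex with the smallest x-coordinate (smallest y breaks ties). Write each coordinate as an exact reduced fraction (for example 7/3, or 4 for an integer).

1. After x ≥ 9: [(9,3) (12,0) (20,6) (13,20) (9,20)]
2. After x ≤ 11: [(9,3) (11,1) (11,20) (9,20)]
3. After y ≥ 1: [(9,3) (11,1) (11,20) (9,20)]
4. After y ≤ 19: [(9,19) (9,3) (11,1) (11,19)]
5. Canonical ring: [(9,3) (11,1) (11,19) (9,19)]

Clipped polygon: [(9,3) (11,1) (11,19) (9,19)]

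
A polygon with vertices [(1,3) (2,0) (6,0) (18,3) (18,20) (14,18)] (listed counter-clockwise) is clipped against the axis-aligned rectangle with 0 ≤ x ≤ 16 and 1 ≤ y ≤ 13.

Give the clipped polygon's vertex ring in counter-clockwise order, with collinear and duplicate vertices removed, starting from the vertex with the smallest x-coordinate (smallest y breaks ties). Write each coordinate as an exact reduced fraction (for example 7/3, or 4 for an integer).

1. After x ≥ 0: [(1,3) (2,0) (6,0) (18,3) (18,20) (14,18)]
2. After x ≤ 16: [(1,3) (2,0) (6,0) (16,5/2) (16,19) (14,18)]
3. After y ≥ 1: [(1,3) (5/3,1) (10,1) (16,5/2) (16,19) (14,18)]
4. After y ≤ 13: [(29/3,13) (1,3) (5/3,1) (10,1) (16,5/2) (16,13)]
5. Canonical ring: [(1,3) (5/3,1) (10,1) (16,5/2) (16,13) (29/3,13)]

Clipped polygon: [(1,3) (5/3,1) (10,1) (16,5/2) (16,13) (29/3,13)]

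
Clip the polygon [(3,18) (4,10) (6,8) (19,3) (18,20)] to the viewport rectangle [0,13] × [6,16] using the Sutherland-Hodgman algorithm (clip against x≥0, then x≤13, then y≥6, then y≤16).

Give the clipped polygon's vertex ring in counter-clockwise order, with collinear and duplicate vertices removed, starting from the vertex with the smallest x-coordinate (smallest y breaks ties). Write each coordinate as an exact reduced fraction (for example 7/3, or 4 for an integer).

Clipped polygon: [(13/4,16) (4,10) (6,8) (56/5,6) (13,6) (13,16)]

1. After x ≥ 0: [(3,18) (4,10) (6,8) (19,3) (18,20)]
2. After x ≤ 13: [(13,58/3) (3,18) (4,10) (6,8) (13,69/13)]
3. After y ≥ 6: [(13,6) (13,58/3) (3,18) (4,10) (6,8) (56/5,6)]
4. After y ≤ 16: [(13,6) (13,16) (13/4,16) (4,10) (6,8) (56/5,6)]
5. Canonical ring: [(13/4,16) (4,10) (6,8) (56/5,6) (13,6) (13,16)]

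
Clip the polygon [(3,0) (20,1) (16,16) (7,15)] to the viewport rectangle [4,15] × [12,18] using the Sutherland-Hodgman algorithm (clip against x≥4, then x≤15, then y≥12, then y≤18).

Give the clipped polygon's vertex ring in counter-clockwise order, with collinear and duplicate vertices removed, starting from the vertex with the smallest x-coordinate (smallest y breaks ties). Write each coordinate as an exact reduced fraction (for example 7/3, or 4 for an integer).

1. After x ≥ 4: [(4,15/4) (4,1/17) (20,1) (16,16) (7,15)]
2. After x ≤ 15: [(4,15/4) (4,1/17) (15,12/17) (15,143/9) (7,15)]
3. After y ≥ 12: [(31/5,12) (15,12) (15,143/9) (7,15)]
4. After y ≤ 18: [(31/5,12) (15,12) (15,143/9) (7,15)]
5. Canonical ring: [(31/5,12) (15,12) (15,143/9) (7,15)]

Clipped polygon: [(31/5,12) (15,12) (15,143/9) (7,15)]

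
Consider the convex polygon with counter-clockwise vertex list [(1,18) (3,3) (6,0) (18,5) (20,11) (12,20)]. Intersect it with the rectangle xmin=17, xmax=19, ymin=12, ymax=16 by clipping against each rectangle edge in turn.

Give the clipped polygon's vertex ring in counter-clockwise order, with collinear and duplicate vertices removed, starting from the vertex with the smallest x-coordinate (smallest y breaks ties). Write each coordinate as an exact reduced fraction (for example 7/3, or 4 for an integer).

Clipped polygon: [(17,12) (19,12) (19,97/8) (17,115/8)]

1. After x ≥ 17: [(17,55/12) (18,5) (20,11) (17,115/8)]
2. After x ≤ 19: [(17,55/12) (18,5) (19,8) (19,97/8) (17,115/8)]
3. After y ≥ 12: [(17,12) (19,12) (19,97/8) (17,115/8)]
4. After y ≤ 16: [(17,12) (19,12) (19,97/8) (17,115/8)]
5. Canonical ring: [(17,12) (19,12) (19,97/8) (17,115/8)]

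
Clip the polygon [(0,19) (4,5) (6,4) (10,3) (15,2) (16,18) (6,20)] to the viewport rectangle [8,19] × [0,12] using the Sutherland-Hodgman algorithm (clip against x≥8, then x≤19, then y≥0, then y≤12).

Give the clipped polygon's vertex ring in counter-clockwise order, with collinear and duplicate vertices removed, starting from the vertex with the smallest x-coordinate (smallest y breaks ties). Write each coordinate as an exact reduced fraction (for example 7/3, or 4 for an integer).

Clipped polygon: [(8,7/2) (10,3) (15,2) (125/8,12) (8,12)]

1. After x ≥ 8: [(8,7/2) (10,3) (15,2) (16,18) (8,98/5)]
2. After x ≤ 19: [(8,7/2) (10,3) (15,2) (16,18) (8,98/5)]
3. After y ≥ 0: [(8,7/2) (10,3) (15,2) (16,18) (8,98/5)]
4. After y ≤ 12: [(8,12) (8,7/2) (10,3) (15,2) (125/8,12)]
5. Canonical ring: [(8,7/2) (10,3) (15,2) (125/8,12) (8,12)]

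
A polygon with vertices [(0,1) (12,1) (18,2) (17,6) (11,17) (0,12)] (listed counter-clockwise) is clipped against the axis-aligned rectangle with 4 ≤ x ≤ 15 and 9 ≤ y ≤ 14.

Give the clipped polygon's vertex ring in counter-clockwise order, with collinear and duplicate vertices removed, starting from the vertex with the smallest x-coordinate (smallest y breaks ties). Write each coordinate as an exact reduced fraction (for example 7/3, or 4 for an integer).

Clipped polygon: [(4,9) (15,9) (15,29/3) (139/11,14) (22/5,14) (4,152/11)]

1. After x ≥ 4: [(4,1) (12,1) (18,2) (17,6) (11,17) (4,152/11)]
2. After x ≤ 15: [(4,1) (12,1) (15,3/2) (15,29/3) (11,17) (4,152/11)]
3. After y ≥ 9: [(4,9) (15,9) (15,29/3) (11,17) (4,152/11)]
4. After y ≤ 14: [(4,9) (15,9) (15,29/3) (139/11,14) (22/5,14) (4,152/11)]
5. Canonical ring: [(4,9) (15,9) (15,29/3) (139/11,14) (22/5,14) (4,152/11)]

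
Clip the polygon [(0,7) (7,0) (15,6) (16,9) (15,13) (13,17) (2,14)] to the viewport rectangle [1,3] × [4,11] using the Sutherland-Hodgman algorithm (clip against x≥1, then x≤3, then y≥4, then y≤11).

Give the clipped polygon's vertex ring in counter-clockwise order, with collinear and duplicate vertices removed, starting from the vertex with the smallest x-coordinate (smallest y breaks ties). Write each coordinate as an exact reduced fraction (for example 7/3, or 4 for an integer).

1. After x ≥ 1: [(1,21/2) (1,6) (7,0) (15,6) (16,9) (15,13) (13,17) (2,14)]
2. After x ≤ 3: [(1,21/2) (1,6) (3,4) (3,157/11) (2,14)]
3. After y ≥ 4: [(1,21/2) (1,6) (3,4) (3,157/11) (2,14)]
4. After y ≤ 11: [(8/7,11) (1,21/2) (1,6) (3,4) (3,11)]
5. Canonical ring: [(1,6) (3,4) (3,11) (8/7,11) (1,21/2)]

Clipped polygon: [(1,6) (3,4) (3,11) (8/7,11) (1,21/2)]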